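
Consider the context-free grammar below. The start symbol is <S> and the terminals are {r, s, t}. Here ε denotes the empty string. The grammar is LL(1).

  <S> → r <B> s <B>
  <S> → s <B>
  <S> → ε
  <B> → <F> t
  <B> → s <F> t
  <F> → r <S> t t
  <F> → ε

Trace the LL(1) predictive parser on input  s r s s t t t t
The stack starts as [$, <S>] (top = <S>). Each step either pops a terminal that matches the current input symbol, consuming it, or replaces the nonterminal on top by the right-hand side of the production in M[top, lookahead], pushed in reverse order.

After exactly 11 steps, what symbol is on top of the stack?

t

step 1: stack=$ <S>  input=s r s s t t t t $  — expand <S> → s <B>
step 2: stack=$ <B> s  input=s r s s t t t t $  — match s
step 3: stack=$ <B>  input=r s s t t t t $  — expand <B> → <F> t
step 4: stack=$ t <F>  input=r s s t t t t $  — expand <F> → r <S> t t
step 5: stack=$ t t t <S> r  input=r s s t t t t $  — match r
step 6: stack=$ t t t <S>  input=s s t t t t $  — expand <S> → s <B>
step 7: stack=$ t t t <B> s  input=s s t t t t $  — match s
step 8: stack=$ t t t <B>  input=s t t t t $  — expand <B> → s <F> t
step 9: stack=$ t t t t <F> s  input=s t t t t $  — match s
step 10: stack=$ t t t t <F>  input=t t t t $  — expand <F> → ε
step 11: stack=$ t t t t  input=t t t t $  — match t
Stack after step 11: $ t t t (top = t).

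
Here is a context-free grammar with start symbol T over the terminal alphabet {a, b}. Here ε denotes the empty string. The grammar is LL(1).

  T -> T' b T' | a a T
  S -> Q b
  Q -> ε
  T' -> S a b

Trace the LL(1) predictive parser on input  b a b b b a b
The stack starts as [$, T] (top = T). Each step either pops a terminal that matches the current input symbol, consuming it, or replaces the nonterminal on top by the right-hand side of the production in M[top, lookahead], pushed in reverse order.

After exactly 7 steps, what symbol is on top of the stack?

     Stack           Input            Action
  1  $ T             b a b b b a b $  expand T -> T' b T'
  2  $ T' b T'       b a b b b a b $  expand T' -> S a b
  3  $ T' b b a S    b a b b b a b $  expand S -> Q b
  4  $ T' b b a b Q  b a b b b a b $  expand Q -> ε
  5  $ T' b b a b    b a b b b a b $  match b
  6  $ T' b b a      a b b b a b $    match a
  7  $ T' b b        b b b a b $      match b
Stack after step 7: $ T' b (top = b).

b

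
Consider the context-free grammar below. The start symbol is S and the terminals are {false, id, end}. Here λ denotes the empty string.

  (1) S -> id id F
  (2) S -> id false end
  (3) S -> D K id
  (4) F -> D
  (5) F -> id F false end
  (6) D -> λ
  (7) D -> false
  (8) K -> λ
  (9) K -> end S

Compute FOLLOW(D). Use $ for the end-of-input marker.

{$, end, false, id}

FIRST(D) = {λ, false}
FIRST(K) = {λ, end}
FIRST(S) = {end, false, id}  (via D K id)
FIRST(F) = {λ, false, id}  (via D)
FOLLOW(S) includes $ since S is the start symbol.
FOLLOW(K): in S->D K id, K is followed by id with FIRST {id}. Thus FOLLOW(K) = {id}.
FOLLOW(S): in K->end S, the suffix after S is empty, so FOLLOW(S) ⊇ FOLLOW(K) = {id}. Thus FOLLOW(S) = {$, id}.
FOLLOW(F): in S->id id F, the suffix after F is empty, so FOLLOW(F) ⊇ FOLLOW(S) = {$, id}; in F->id F false end, F is followed by false end with FIRST {false}. Thus FOLLOW(F) = {$, false, id}.
FOLLOW(D): in S->D K id, D is followed by K id with FIRST {end, id}; in F->D, the suffix after D is empty, so FOLLOW(D) ⊇ FOLLOW(F) = {$, false, id}. Thus FOLLOW(D) = {$, end, false, id}.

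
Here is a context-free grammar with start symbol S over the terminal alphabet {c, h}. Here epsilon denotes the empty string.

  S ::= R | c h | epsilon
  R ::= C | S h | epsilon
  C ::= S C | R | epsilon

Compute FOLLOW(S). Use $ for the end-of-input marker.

{$, c, h}

FIRST(S) = {epsilon, c, h}  (via R)
FIRST(R) = {epsilon, c, h}  (via C, S h)
FIRST(C) = {epsilon, c, h}  (via S C, R)
FOLLOW(S) includes $ since S is the start symbol.
FOLLOW(S): in R::=S h, S is followed by h with FIRST {h}; in C::=S C, S is followed by C with FIRST {epsilon, c, h}; in C::=S C, the suffix after S is nullable, so FOLLOW(S) ⊇ FOLLOW(C) = {$, c, h}. Thus FOLLOW(S) = {$, c, h}.
FOLLOW(R): in S::=R, the suffix after R is empty, so FOLLOW(R) ⊇ FOLLOW(S) = {$, c, h}; in C::=R, the suffix after R is empty, so FOLLOW(R) ⊇ FOLLOW(C) = {$, c, h}. Thus FOLLOW(R) = {$, c, h}.
FOLLOW(C): in R::=C, the suffix after C is empty, so FOLLOW(C) ⊇ FOLLOW(R) = {$, c, h}; in C::=S C, the suffix after C is empty (adds nothing new). Thus FOLLOW(C) = {$, c, h}.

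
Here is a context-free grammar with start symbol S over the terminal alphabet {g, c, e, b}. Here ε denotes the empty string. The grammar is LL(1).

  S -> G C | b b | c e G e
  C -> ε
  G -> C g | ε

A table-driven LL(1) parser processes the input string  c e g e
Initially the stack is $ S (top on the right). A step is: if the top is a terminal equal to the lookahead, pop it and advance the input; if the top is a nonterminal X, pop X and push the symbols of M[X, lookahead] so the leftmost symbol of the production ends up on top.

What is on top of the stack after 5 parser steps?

g

step 1: stack=$ S  input=c e g e $  — expand S -> c e G e
step 2: stack=$ e G e c  input=c e g e $  — match c
step 3: stack=$ e G e  input=e g e $  — match e
step 4: stack=$ e G  input=g e $  — expand G -> C g
step 5: stack=$ e g C  input=g e $  — expand C -> ε
Stack after step 5: $ e g (top = g).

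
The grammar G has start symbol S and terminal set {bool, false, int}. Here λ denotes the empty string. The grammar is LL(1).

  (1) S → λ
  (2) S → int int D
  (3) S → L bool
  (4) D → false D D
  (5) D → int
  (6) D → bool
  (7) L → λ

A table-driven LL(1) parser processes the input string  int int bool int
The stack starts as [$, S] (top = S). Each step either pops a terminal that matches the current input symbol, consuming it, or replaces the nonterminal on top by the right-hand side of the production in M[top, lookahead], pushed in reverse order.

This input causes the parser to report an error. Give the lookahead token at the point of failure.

int

step 1: stack=$ S  input=int int bool int $  — expand S → int int D
step 2: stack=$ D int int  input=int int bool int $  — match int
step 3: stack=$ D int  input=int bool int $  — match int
step 4: stack=$ D  input=bool int $  — expand D → bool
step 5: stack=$ bool  input=bool int $  — match bool
step 6: stack=$  input=int $  — error: stack empty but input remains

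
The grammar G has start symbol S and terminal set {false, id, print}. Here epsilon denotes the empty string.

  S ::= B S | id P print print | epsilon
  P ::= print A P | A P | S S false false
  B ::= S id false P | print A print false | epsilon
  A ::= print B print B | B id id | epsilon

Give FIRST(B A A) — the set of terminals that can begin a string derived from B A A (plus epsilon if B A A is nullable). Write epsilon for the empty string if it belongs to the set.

{epsilon, id, print}

FIRST(S) = {epsilon, id, print}  (via B S)
FIRST(B) = {epsilon, id, print}  (via S id false P)
FIRST(A) = {epsilon, id, print}  (via B id id)
FIRST(P) = {false, id, print}  (via A P, S S false false)
FIRST(B A A): take FIRST of each symbol in turn, carrying on past any symbol whose FIRST contains epsilon; result {epsilon, id, print}.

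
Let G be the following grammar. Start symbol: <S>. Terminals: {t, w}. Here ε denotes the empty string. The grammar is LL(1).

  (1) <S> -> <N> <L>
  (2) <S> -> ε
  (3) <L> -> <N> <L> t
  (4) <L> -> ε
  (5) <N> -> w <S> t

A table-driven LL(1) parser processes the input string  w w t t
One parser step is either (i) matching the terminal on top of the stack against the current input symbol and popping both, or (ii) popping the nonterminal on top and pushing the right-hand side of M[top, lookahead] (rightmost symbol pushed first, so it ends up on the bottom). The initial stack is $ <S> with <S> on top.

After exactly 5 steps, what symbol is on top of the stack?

w

step 1: stack=$ <S>  input=w w t t $  — expand <S> -> <N> <L>
step 2: stack=$ <L> <N>  input=w w t t $  — expand <N> -> w <S> t
step 3: stack=$ <L> t <S> w  input=w w t t $  — match w
step 4: stack=$ <L> t <S>  input=w t t $  — expand <S> -> <N> <L>
step 5: stack=$ <L> t <L> <N>  input=w t t $  — expand <N> -> w <S> t
Stack after step 5: $ <L> t <L> t <S> w (top = w).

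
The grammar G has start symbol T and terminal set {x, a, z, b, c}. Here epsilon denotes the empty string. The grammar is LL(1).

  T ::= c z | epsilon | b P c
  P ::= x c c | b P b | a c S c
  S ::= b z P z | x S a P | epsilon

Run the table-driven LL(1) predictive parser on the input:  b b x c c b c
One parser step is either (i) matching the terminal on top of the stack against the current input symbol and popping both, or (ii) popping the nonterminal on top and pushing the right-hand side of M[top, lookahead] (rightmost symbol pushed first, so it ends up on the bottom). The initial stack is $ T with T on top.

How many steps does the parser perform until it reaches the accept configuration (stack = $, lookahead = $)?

      Stack        Input            Action
   1  $ T          b b x c c b c $  expand T ::= b P c
   2  $ c P b      b b x c c b c $  match b
   3  $ c P        b x c c b c $    expand P ::= b P b
   4  $ c b P b    b x c c b c $    match b
   5  $ c b P      x c c b c $      expand P ::= x c c
   6  $ c b c c x  x c c b c $      match x
   7  $ c b c c    c c b c $        match c
   8  $ c b c      c b c $          match c
   9  $ c b        b c $            match b
  10  $ c          c $              match c
Accept reached after 10 steps.

10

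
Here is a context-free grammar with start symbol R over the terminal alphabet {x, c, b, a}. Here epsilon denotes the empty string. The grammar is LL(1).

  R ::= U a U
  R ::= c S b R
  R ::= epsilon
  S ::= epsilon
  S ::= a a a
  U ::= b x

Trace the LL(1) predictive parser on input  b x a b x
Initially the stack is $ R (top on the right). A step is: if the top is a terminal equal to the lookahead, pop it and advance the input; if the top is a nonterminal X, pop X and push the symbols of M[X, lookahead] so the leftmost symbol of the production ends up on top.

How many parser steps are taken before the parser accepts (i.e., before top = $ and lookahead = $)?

8

     Stack      Input        Action
  1  $ R        b x a b x $  expand R ::= U a U
  2  $ U a U    b x a b x $  expand U ::= b x
  3  $ U a x b  b x a b x $  match b
  4  $ U a x    x a b x $    match x
  5  $ U a      a b x $      match a
  6  $ U        b x $        expand U ::= b x
  7  $ x b      b x $        match b
  8  $ x        x $          match x
Accept reached after 8 steps.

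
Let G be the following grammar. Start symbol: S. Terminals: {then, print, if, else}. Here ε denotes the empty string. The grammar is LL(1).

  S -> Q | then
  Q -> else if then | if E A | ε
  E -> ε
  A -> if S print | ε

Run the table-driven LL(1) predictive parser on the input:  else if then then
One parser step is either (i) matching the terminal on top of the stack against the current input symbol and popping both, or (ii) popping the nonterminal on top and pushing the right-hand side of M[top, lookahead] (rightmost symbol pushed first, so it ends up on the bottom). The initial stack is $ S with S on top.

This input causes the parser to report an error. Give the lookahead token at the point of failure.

then

step 1: stack=$ S  input=else if then then $  — expand S -> Q
step 2: stack=$ Q  input=else if then then $  — expand Q -> else if then
step 3: stack=$ then if else  input=else if then then $  — match else
step 4: stack=$ then if  input=if then then $  — match if
step 5: stack=$ then  input=then then $  — match then
step 6: stack=$  input=then $  — error: stack empty but input remains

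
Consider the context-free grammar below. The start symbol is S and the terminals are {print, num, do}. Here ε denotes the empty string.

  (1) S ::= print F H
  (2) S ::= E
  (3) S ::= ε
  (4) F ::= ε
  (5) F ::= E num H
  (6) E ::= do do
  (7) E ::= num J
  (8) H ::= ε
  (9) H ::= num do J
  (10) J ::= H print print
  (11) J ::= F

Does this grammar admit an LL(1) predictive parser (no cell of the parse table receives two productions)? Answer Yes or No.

FIRST(S) = {ε, do, num, print}
FIRST(F) = {ε, do, num}
FIRST(E) = {do, num}
FIRST(H) = {ε, num}
FIRST(J) = {ε, do, num, print}
FOLLOW(S) = {$}
FOLLOW(F) = {$, num, print}
FOLLOW(E) = {$, num}
FOLLOW(H) = {$, num, print}
FOLLOW(J) = {$, num, print}
Cell M[F, num] receives both F ::= ε and F ::= E num H — the grammar is not LL(1).

No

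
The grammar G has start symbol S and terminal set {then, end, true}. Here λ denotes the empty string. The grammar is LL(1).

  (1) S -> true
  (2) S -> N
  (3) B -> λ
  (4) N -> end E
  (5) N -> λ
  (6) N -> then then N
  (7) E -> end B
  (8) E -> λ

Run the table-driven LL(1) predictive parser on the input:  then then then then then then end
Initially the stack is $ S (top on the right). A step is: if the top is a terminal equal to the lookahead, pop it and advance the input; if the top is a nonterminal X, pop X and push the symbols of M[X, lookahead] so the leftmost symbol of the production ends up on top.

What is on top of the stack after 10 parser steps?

      Stack          Input                                Action
   1  $ S            then then then then then then end $  expand S -> N
   2  $ N            then then then then then then end $  expand N -> then then N
   3  $ N then then  then then then then then then end $  match then
   4  $ N then       then then then then then end $       match then
   5  $ N            then then then then end $            expand N -> then then N
   6  $ N then then  then then then then end $            match then
   7  $ N then       then then then end $                 match then
   8  $ N            then then end $                      expand N -> then then N
   9  $ N then then  then then end $                      match then
  10  $ N then       then end $                           match then
Stack after step 10: $ N (top = N).

N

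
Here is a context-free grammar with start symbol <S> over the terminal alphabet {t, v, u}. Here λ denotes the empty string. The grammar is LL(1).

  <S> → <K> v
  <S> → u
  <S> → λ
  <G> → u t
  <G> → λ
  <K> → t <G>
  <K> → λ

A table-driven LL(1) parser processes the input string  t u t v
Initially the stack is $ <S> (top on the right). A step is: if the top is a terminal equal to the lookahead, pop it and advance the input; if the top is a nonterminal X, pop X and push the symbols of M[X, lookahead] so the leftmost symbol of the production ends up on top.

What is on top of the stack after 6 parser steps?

step 1: stack=$ <S>  input=t u t v $  — expand <S> → <K> v
step 2: stack=$ v <K>  input=t u t v $  — expand <K> → t <G>
step 3: stack=$ v <G> t  input=t u t v $  — match t
step 4: stack=$ v <G>  input=u t v $  — expand <G> → u t
step 5: stack=$ v t u  input=u t v $  — match u
step 6: stack=$ v t  input=t v $  — match t
Stack after step 6: $ v (top = v).

v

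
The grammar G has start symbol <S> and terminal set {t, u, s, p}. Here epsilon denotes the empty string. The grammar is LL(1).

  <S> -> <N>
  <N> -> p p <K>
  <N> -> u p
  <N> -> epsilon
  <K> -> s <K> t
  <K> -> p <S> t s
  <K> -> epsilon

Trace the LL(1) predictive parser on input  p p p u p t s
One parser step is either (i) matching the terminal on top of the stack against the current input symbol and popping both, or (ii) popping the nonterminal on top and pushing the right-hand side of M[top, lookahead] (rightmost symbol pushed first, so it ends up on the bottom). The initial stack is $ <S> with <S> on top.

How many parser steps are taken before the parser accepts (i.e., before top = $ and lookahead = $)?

      Stack        Input            Action
   1  $ <S>        p p p u p t s $  expand <S> -> <N>
   2  $ <N>        p p p u p t s $  expand <N> -> p p <K>
   3  $ <K> p p    p p p u p t s $  match p
   4  $ <K> p      p p u p t s $    match p
   5  $ <K>        p u p t s $      expand <K> -> p <S> t s
   6  $ s t <S> p  p u p t s $      match p
   7  $ s t <S>    u p t s $        expand <S> -> <N>
   8  $ s t <N>    u p t s $        expand <N> -> u p
   9  $ s t p u    u p t s $        match u
  10  $ s t p      p t s $          match p
  11  $ s t        t s $            match t
  12  $ s          s $              match s
Accept reached after 12 steps.

12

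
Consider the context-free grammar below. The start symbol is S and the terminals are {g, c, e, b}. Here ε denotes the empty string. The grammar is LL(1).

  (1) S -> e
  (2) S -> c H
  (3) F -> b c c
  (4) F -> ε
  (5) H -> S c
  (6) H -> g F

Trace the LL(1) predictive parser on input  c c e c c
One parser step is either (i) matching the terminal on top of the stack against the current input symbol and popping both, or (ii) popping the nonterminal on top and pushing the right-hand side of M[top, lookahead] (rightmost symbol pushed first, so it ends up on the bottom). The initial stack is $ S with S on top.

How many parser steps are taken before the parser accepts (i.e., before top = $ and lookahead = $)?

step 1: stack=$ S  input=c c e c c $  — expand S -> c H
step 2: stack=$ H c  input=c c e c c $  — match c
step 3: stack=$ H  input=c e c c $  — expand H -> S c
step 4: stack=$ c S  input=c e c c $  — expand S -> c H
step 5: stack=$ c H c  input=c e c c $  — match c
step 6: stack=$ c H  input=e c c $  — expand H -> S c
step 7: stack=$ c c S  input=e c c $  — expand S -> e
step 8: stack=$ c c e  input=e c c $  — match e
step 9: stack=$ c c  input=c c $  — match c
step 10: stack=$ c  input=c $  — match c
Accept reached after 10 steps.

10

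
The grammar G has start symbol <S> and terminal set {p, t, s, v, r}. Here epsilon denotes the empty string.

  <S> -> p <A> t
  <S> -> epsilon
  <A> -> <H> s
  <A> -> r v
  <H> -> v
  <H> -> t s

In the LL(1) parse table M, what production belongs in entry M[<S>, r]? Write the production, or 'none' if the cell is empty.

FIRST(<S>) = {epsilon, p}
FIRST(<H>) = {t, v}
FIRST(<A>) = {r, t, v}  (via <H> s)
FOLLOW(<S>) includes $ since <S> is the start symbol.
FOLLOW(<S>): <S> appears on no right-hand side. Thus FOLLOW(<S>) = {$}.
For <S> -> p <A> t: FIRST(p <A> t) = {p}, so it goes in M[<S>, t] for t ∈ {p}.
For <S> -> epsilon: FIRST(epsilon) = {epsilon}, so it goes in M[<S>, t] for t ∈ {}; since epsilon ∈ FIRST, also for every t ∈ FOLLOW(<S>) = {$}.
None of these place a production in M[<S>, r].

none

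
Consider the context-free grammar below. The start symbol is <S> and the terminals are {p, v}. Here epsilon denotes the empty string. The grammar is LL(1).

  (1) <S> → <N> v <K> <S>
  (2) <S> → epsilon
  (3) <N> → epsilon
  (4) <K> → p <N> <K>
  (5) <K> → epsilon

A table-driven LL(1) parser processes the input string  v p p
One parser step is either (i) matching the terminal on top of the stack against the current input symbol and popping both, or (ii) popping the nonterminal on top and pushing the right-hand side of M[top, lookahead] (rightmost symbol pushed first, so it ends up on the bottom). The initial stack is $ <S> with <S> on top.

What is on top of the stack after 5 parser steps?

<N>

     Stack            Input    Action
  1  $ <S>            v p p $  expand <S> → <N> v <K> <S>
  2  $ <S> <K> v <N>  v p p $  expand <N> → epsilon
  3  $ <S> <K> v      v p p $  match v
  4  $ <S> <K>        p p $    expand <K> → p <N> <K>
  5  $ <S> <K> <N> p  p p $    match p
Stack after step 5: $ <S> <K> <N> (top = <N>).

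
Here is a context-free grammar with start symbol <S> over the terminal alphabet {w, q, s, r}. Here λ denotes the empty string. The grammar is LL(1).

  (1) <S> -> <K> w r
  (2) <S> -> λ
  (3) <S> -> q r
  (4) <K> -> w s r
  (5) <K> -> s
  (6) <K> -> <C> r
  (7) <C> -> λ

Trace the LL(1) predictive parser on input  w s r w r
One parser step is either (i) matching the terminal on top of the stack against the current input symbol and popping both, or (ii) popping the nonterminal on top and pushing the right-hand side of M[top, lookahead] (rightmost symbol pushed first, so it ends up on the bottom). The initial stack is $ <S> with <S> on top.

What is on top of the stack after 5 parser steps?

w

step 1: stack=$ <S>  input=w s r w r $  — expand <S> -> <K> w r
step 2: stack=$ r w <K>  input=w s r w r $  — expand <K> -> w s r
step 3: stack=$ r w r s w  input=w s r w r $  — match w
step 4: stack=$ r w r s  input=s r w r $  — match s
step 5: stack=$ r w r  input=r w r $  — match r
Stack after step 5: $ r w (top = w).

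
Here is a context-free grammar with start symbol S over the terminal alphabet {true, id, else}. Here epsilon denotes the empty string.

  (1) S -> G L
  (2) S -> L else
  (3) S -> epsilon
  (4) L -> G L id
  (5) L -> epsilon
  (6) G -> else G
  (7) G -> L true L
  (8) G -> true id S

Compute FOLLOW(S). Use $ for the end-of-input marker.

{$, else, id, true}

FIRST(S) = {epsilon, else, true}  (via G L, L else)
FIRST(L) = {epsilon, else, true}  (via G L id)
FIRST(G) = {else, true}  (via L true L)
FOLLOW(S) includes $ since S is the start symbol.
FOLLOW(S): in G->true id S, the suffix after S is empty, so FOLLOW(S) ⊇ FOLLOW(G) = {$, else, id, true}. Thus FOLLOW(S) = {$, else, id, true}.
FOLLOW(G): in S->G L, G is followed by L with FIRST {epsilon, else, true}; in S->G L, the suffix after G is nullable, so FOLLOW(G) ⊇ FOLLOW(S) = {$, else, id, true}; in L->G L id, G is followed by L id with FIRST {else, id, true}; in G->else G, the suffix after G is empty (adds nothing new). Thus FOLLOW(G) = {$, else, id, true}.
FOLLOW(L): in S->G L, the suffix after L is empty, so FOLLOW(L) ⊇ FOLLOW(S) = {$, else, id, true}; in S->L else, L is followed by else with FIRST {else}; in L->G L id, L is followed by id with FIRST {id}; in G->L true L (occurrence 1), L is followed by true L with FIRST {true}; in G->L true L (occurrence 2), the suffix after L is empty, so FOLLOW(L) ⊇ FOLLOW(G) = {$, else, id, true}. Thus FOLLOW(L) = {$, else, id, true}.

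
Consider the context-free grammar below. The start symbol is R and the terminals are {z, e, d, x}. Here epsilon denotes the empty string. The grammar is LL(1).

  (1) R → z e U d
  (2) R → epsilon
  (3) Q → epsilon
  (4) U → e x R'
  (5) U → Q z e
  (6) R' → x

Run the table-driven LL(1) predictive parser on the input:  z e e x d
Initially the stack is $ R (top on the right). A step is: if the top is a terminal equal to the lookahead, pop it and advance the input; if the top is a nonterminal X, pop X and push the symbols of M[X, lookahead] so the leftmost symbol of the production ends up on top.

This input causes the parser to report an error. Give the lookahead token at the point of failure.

step 1: stack=$ R  input=z e e x d $  — expand R → z e U d
step 2: stack=$ d U e z  input=z e e x d $  — match z
step 3: stack=$ d U e  input=e e x d $  — match e
step 4: stack=$ d U  input=e x d $  — expand U → e x R'
step 5: stack=$ d R' x e  input=e x d $  — match e
step 6: stack=$ d R' x  input=x d $  — match x
step 7: stack=$ d R'  input=d $  — error: M[R', d] is empty

d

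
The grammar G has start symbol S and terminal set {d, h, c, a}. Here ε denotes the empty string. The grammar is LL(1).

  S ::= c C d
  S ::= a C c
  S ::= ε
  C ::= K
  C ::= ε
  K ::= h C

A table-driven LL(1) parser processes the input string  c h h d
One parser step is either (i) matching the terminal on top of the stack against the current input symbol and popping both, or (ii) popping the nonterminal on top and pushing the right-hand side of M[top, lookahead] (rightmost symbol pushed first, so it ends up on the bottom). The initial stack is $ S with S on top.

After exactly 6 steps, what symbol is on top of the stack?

     Stack    Input      Action
  1  $ S      c h h d $  expand S ::= c C d
  2  $ d C c  c h h d $  match c
  3  $ d C    h h d $    expand C ::= K
  4  $ d K    h h d $    expand K ::= h C
  5  $ d C h  h h d $    match h
  6  $ d C    h d $      expand C ::= K
Stack after step 6: $ d K (top = K).

K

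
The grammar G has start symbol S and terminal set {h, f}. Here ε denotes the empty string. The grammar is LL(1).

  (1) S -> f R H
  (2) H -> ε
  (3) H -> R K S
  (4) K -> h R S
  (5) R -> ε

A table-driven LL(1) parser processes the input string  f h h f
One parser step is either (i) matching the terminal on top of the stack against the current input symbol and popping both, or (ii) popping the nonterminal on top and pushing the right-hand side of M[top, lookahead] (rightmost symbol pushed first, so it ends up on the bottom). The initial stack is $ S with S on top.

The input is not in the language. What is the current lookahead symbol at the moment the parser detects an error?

     Stack      Input      Action
  1  $ S        f h h f $  expand S -> f R H
  2  $ H R f    f h h f $  match f
  3  $ H R      h h f $    expand R -> ε
  4  $ H        h h f $    expand H -> R K S
  5  $ S K R    h h f $    expand R -> ε
  6  $ S K      h h f $    expand K -> h R S
  7  $ S S R h  h h f $    match h
  8  $ S S R    h f $      expand R -> ε
  9  $ S S      h f $      error: M[S, h] is empty

h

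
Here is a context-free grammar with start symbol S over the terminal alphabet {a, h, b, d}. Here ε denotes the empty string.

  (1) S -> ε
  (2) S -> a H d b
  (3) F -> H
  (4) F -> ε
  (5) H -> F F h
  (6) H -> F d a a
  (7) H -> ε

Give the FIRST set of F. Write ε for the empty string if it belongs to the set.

FIRST(S): from S->ε we get {ε}; from S->a H d b we get {a}. So FIRST(S) = {ε, a}.
FIRST(F): from F->H we get {ε, d, h}; from F->ε we get {ε}. So FIRST(F) = {ε, d, h}.
FIRST(H): from H->F F h we get {d, h}; from H->F d a a we get {d, h}; from H->ε we get {ε}. So FIRST(H) = {ε, d, h}.

{ε, d, h}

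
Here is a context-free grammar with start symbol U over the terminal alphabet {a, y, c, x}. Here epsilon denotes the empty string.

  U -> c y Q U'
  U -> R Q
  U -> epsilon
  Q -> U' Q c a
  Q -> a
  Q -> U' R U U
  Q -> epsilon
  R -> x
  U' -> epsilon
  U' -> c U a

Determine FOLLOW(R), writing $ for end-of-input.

{$, a, c, x}

FIRST(R): from R->x we get {x}. So FIRST(R) = {x}.
FIRST(U'): from U'->epsilon we get {epsilon}; from U'->c U a we get {c}. So FIRST(U') = {epsilon, c}.
FIRST(U): from U->c y Q U' we get {c}; from U->R Q we get {x}; from U->epsilon we get {epsilon}. So FIRST(U) = {epsilon, c, x}.
FIRST(Q): from Q->U' Q c a we get {a, c, x}; from Q->a we get {a}; from Q->U' R U U we get {c, x}; from Q->epsilon we get {epsilon}. So FIRST(Q) = {epsilon, a, c, x}.
FOLLOW(U) includes $ since U is the start symbol.
FOLLOW(U): in Q->U' R U U (occurrence 1), U is followed by U with FIRST {epsilon, c, x}; in Q->U' R U U (occurrence 1), the suffix after U is nullable, so FOLLOW(U) ⊇ FOLLOW(Q) = {$, a, c, x}; in Q->U' R U U (occurrence 2), the suffix after U is empty, so FOLLOW(U) ⊇ FOLLOW(Q) = {$, a, c, x}; in U'->c U a, U is followed by a with FIRST {a}. Thus FOLLOW(U) = {$, a, c, x}.
FOLLOW(Q): in U->c y Q U', Q is followed by U' with FIRST {epsilon, c}; in U->c y Q U', the suffix after Q is nullable, so FOLLOW(Q) ⊇ FOLLOW(U) = {$, a, c, x}; in U->R Q, the suffix after Q is empty, so FOLLOW(Q) ⊇ FOLLOW(U) = {$, a, c, x}; in Q->U' Q c a, Q is followed by c a with FIRST {c}. Thus FOLLOW(Q) = {$, a, c, x}.
FOLLOW(R): in U->R Q, R is followed by Q with FIRST {epsilon, a, c, x}; in U->R Q, the suffix after R is nullable, so FOLLOW(R) ⊇ FOLLOW(U) = {$, a, c, x}; in Q->U' R U U, R is followed by U U with FIRST {epsilon, c, x}; in Q->U' R U U, the suffix after R is nullable, so FOLLOW(R) ⊇ FOLLOW(Q) = {$, a, c, x}. Thus FOLLOW(R) = {$, a, c, x}.
FOLLOW(U'): in U->c y Q U', the suffix after U' is empty, so FOLLOW(U') ⊇ FOLLOW(U) = {$, a, c, x}; in Q->U' Q c a, U' is followed by Q c a with FIRST {a, c, x}; in Q->U' R U U, U' is followed by R U U with FIRST {x}. Thus FOLLOW(U') = {$, a, c, x}.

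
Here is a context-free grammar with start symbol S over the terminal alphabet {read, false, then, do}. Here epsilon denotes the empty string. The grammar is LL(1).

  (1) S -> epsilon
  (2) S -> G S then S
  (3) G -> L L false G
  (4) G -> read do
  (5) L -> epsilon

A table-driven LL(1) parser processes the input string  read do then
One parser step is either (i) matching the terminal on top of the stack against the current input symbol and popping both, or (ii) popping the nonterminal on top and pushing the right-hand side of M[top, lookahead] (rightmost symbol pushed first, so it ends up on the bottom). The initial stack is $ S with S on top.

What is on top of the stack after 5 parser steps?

step 1: stack=$ S  input=read do then $  — expand S -> G S then S
step 2: stack=$ S then S G  input=read do then $  — expand G -> read do
step 3: stack=$ S then S do read  input=read do then $  — match read
step 4: stack=$ S then S do  input=do then $  — match do
step 5: stack=$ S then S  input=then $  — expand S -> epsilon
Stack after step 5: $ S then (top = then).

then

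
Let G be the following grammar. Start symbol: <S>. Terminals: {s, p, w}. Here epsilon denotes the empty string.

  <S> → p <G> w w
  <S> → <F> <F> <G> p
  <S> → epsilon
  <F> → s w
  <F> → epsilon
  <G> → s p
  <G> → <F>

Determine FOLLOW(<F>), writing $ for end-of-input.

FIRST(<F>) = {epsilon, s}
FIRST(<G>) = {epsilon, s}  (via <F>)
FIRST(<S>) = {epsilon, p, s}  (via <F> <F> <G> p)
FOLLOW(<S>) includes $ since <S> is the start symbol.
FOLLOW(<S>): <S> appears on no right-hand side. Thus FOLLOW(<S>) = {$}.
FOLLOW(<G>): in <S>→p <G> w w, <G> is followed by w w with FIRST {w}; in <S>→<F> <F> <G> p, <G> is followed by p with FIRST {p}. Thus FOLLOW(<G>) = {p, w}.
FOLLOW(<F>): in <S>→<F> <F> <G> p (occurrence 1), <F> is followed by <F> <G> p with FIRST {p, s}; in <S>→<F> <F> <G> p (occurrence 2), <F> is followed by <G> p with FIRST {p, s}; in <G>→<F>, the suffix after <F> is empty, so FOLLOW(<F>) ⊇ FOLLOW(<G>) = {p, w}. Thus FOLLOW(<F>) = {p, s, w}.

{p, s, w}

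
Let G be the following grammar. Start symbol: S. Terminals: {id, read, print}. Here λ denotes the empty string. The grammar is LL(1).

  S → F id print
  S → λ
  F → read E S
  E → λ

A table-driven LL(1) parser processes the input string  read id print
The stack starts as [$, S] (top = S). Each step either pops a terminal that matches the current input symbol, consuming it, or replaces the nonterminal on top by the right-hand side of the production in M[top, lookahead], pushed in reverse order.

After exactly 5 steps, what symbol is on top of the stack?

id

step 1: stack=$ S  input=read id print $  — expand S → F id print
step 2: stack=$ print id F  input=read id print $  — expand F → read E S
step 3: stack=$ print id S E read  input=read id print $  — match read
step 4: stack=$ print id S E  input=id print $  — expand E → λ
step 5: stack=$ print id S  input=id print $  — expand S → λ
Stack after step 5: $ print id (top = id).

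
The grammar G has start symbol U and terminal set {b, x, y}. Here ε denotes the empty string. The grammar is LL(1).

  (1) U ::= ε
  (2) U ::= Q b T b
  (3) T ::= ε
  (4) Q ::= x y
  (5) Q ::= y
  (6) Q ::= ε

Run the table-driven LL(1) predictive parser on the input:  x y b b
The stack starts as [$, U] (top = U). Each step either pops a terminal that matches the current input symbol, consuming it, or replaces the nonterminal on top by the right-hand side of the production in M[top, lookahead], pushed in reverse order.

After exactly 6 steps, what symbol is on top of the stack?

b

     Stack        Input      Action
  1  $ U          x y b b $  expand U ::= Q b T b
  2  $ b T b Q    x y b b $  expand Q ::= x y
  3  $ b T b y x  x y b b $  match x
  4  $ b T b y    y b b $    match y
  5  $ b T b      b b $      match b
  6  $ b T        b $        expand T ::= ε
Stack after step 6: $ b (top = b).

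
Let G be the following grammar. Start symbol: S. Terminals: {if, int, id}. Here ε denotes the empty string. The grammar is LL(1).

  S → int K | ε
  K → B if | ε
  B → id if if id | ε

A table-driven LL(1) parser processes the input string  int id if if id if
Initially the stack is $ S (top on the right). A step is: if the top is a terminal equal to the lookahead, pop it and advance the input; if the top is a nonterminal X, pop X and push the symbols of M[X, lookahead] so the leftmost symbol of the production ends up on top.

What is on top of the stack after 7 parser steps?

id

     Stack             Input                 Action
  1  $ S               int id if if id if $  expand S → int K
  2  $ K int           int id if if id if $  match int
  3  $ K               id if if id if $      expand K → B if
  4  $ if B            id if if id if $      expand B → id if if id
  5  $ if id if if id  id if if id if $      match id
  6  $ if id if if     if if id if $         match if
  7  $ if id if        if id if $            match if
Stack after step 7: $ if id (top = id).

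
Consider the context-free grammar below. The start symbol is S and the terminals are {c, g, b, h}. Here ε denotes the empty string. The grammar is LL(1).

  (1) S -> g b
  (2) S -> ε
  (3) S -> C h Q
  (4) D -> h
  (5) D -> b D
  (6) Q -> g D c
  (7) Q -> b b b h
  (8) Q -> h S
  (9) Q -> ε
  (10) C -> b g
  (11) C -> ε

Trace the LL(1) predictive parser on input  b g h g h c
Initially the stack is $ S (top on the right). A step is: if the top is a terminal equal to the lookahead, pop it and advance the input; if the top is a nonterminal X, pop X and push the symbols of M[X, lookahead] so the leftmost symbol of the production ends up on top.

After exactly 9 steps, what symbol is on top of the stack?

step 1: stack=$ S  input=b g h g h c $  — expand S -> C h Q
step 2: stack=$ Q h C  input=b g h g h c $  — expand C -> b g
step 3: stack=$ Q h g b  input=b g h g h c $  — match b
step 4: stack=$ Q h g  input=g h g h c $  — match g
step 5: stack=$ Q h  input=h g h c $  — match h
step 6: stack=$ Q  input=g h c $  — expand Q -> g D c
step 7: stack=$ c D g  input=g h c $  — match g
step 8: stack=$ c D  input=h c $  — expand D -> h
step 9: stack=$ c h  input=h c $  — match h
Stack after step 9: $ c (top = c).

c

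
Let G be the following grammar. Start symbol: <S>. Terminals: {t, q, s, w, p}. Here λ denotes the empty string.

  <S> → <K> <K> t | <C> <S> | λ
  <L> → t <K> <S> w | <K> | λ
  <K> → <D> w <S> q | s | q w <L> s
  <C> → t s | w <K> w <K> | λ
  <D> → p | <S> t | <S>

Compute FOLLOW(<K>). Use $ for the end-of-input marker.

FIRST(<C>) = {λ, t, w}
FIRST(<S>) = {λ, p, q, s, t, w}  (via <K> <K> t, <C> <S>)
FIRST(<D>) = {λ, p, q, s, t, w}  (via <S> t, <S>)
FIRST(<K>) = {p, q, s, t, w}  (via <D> w <S> q)
FIRST(<L>) = {λ, p, q, s, t, w}  (via <K>)
FOLLOW(<S>) includes $ since <S> is the start symbol.
FOLLOW(<L>): in <K>→q w <L> s, <L> is followed by s with FIRST {s}. Thus FOLLOW(<L>) = {s}.
FOLLOW(<D>): in <K>→<D> w <S> q, <D> is followed by w <S> q with FIRST {w}. Thus FOLLOW(<D>) = {w}.
FOLLOW(<S>): in <S>→<C> <S>, the suffix after <S> is empty (adds nothing new); in <L>→t <K> <S> w, <S> is followed by w with FIRST {w}; in <K>→<D> w <S> q, <S> is followed by q with FIRST {q}; in <D>→<S> t, <S> is followed by t with FIRST {t}; in <D>→<S>, the suffix after <S> is empty, so FOLLOW(<S>) ⊇ FOLLOW(<D>) = {w}. Thus FOLLOW(<S>) = {$, q, t, w}.
FOLLOW(<C>): in <S>→<C> <S>, <C> is followed by <S> with FIRST {λ, p, q, s, t, w}; in <S>→<C> <S>, the suffix after <C> is nullable, so FOLLOW(<C>) ⊇ FOLLOW(<S>) = {$, q, t, w}. Thus FOLLOW(<C>) = {$, p, q, s, t, w}.
FOLLOW(<K>): in <S>→<K> <K> t (occurrence 1), <K> is followed by <K> t with FIRST {p, q, s, t, w}; in <S>→<K> <K> t (occurrence 2), <K> is followed by t with FIRST {t}; in <L>→t <K> <S> w, <K> is followed by <S> w with FIRST {p, q, s, t, w}; in <L>→<K>, the suffix after <K> is empty, so FOLLOW(<K>) ⊇ FOLLOW(<L>) = {s}; in <C>→w <K> w <K> (occurrence 1), <K> is followed by w <K> with FIRST {w}; in <C>→w <K> w <K> (occurrence 2), the suffix after <K> is empty, so FOLLOW(<K>) ⊇ FOLLOW(<C>) = {$, p, q, s, t, w}. Thus FOLLOW(<K>) = {$, p, q, s, t, w}.

{$, p, q, s, t, w}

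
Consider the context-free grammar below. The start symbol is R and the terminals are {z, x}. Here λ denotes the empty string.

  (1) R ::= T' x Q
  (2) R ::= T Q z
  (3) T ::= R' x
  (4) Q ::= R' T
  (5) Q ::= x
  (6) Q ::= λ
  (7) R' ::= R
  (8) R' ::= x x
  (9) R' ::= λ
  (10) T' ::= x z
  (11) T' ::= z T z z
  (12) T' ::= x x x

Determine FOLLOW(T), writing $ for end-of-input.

FIRST(T') = {x, z}
FIRST(R) = {x, z}  (via T' x Q, T Q z)
FIRST(R') = {λ, x, z}  (via R)
FIRST(T) = {x, z}  (via R' x)
FIRST(Q) = {λ, x, z}  (via R' T)
FOLLOW(R) includes $ since R is the start symbol.
FOLLOW(R'): in T::=R' x, R' is followed by x with FIRST {x}; in Q::=R' T, R' is followed by T with FIRST {x, z}. Thus FOLLOW(R') = {x, z}.
FOLLOW(R): in R'::=R, the suffix after R is empty, so FOLLOW(R) ⊇ FOLLOW(R') = {x, z}. Thus FOLLOW(R) = {$, x, z}.
FOLLOW(Q): in R::=T' x Q, the suffix after Q is empty, so FOLLOW(Q) ⊇ FOLLOW(R) = {$, x, z}; in R::=T Q z, Q is followed by z with FIRST {z}. Thus FOLLOW(Q) = {$, x, z}.
FOLLOW(T): in R::=T Q z, T is followed by Q z with FIRST {x, z}; in Q::=R' T, the suffix after T is empty, so FOLLOW(T) ⊇ FOLLOW(Q) = {$, x, z}; in T'::=z T z z, T is followed by z z with FIRST {z}. Thus FOLLOW(T) = {$, x, z}.
FOLLOW(T'): in R::=T' x Q, T' is followed by x Q with FIRST {x}. Thus FOLLOW(T') = {x}.

{$, x, z}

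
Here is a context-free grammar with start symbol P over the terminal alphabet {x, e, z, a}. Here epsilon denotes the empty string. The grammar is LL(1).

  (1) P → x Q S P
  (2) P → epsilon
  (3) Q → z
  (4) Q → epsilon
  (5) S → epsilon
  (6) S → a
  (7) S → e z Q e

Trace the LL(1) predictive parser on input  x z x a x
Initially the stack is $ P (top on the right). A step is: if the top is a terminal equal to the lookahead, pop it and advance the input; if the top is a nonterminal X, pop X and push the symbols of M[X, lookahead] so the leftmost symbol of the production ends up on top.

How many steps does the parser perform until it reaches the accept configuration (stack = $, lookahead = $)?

step 1: stack=$ P  input=x z x a x $  — expand P → x Q S P
step 2: stack=$ P S Q x  input=x z x a x $  — match x
step 3: stack=$ P S Q  input=z x a x $  — expand Q → z
step 4: stack=$ P S z  input=z x a x $  — match z
step 5: stack=$ P S  input=x a x $  — expand S → epsilon
step 6: stack=$ P  input=x a x $  — expand P → x Q S P
step 7: stack=$ P S Q x  input=x a x $  — match x
step 8: stack=$ P S Q  input=a x $  — expand Q → epsilon
step 9: stack=$ P S  input=a x $  — expand S → a
step 10: stack=$ P a  input=a x $  — match a
step 11: stack=$ P  input=x $  — expand P → x Q S P
step 12: stack=$ P S Q x  input=x $  — match x
step 13: stack=$ P S Q  input=$  — expand Q → epsilon
step 14: stack=$ P S  input=$  — expand S → epsilon
step 15: stack=$ P  input=$  — expand P → epsilon
Accept reached after 15 steps.

15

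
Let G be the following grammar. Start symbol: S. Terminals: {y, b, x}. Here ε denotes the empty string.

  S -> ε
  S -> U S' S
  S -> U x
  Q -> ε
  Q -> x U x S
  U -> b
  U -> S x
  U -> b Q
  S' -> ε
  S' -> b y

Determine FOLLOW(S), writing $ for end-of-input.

{$, b, x}

FIRST(Q): from Q->ε we get {ε}; from Q->x U x S we get {x}. So FIRST(Q) = {ε, x}.
FIRST(S'): from S'->ε we get {ε}; from S'->b y we get {b}. So FIRST(S') = {ε, b}.
FIRST(S): from S->ε we get {ε}; from S->U S' S we get {b, x}; from S->U x we get {b, x}. So FIRST(S) = {ε, b, x}.
FIRST(U): from U->b we get {b}; from U->S x we get {b, x}; from U->b Q we get {b}. So FIRST(U) = {b, x}.
FOLLOW(S) includes $ since S is the start symbol.
FOLLOW(S): in S->U S' S, the suffix after S is empty (adds nothing new); in Q->x U x S, the suffix after S is empty, so FOLLOW(S) ⊇ FOLLOW(Q) = {$, b, x}; in U->S x, S is followed by x with FIRST {x}. Thus FOLLOW(S) = {$, b, x}.
FOLLOW(U): in S->U S' S, U is followed by S' S with FIRST {ε, b, x}; in S->U S' S, the suffix after U is nullable, so FOLLOW(U) ⊇ FOLLOW(S) = {$, b, x}; in S->U x, U is followed by x with FIRST {x}; in Q->x U x S, U is followed by x S with FIRST {x}. Thus FOLLOW(U) = {$, b, x}.
FOLLOW(Q): in U->b Q, the suffix after Q is empty, so FOLLOW(Q) ⊇ FOLLOW(U) = {$, b, x}. Thus FOLLOW(Q) = {$, b, x}.
FOLLOW(S'): in S->U S' S, S' is followed by S with FIRST {ε, b, x}; in S->U S' S, the suffix after S' is nullable, so FOLLOW(S') ⊇ FOLLOW(S) = {$, b, x}. Thus FOLLOW(S') = {$, b, x}.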